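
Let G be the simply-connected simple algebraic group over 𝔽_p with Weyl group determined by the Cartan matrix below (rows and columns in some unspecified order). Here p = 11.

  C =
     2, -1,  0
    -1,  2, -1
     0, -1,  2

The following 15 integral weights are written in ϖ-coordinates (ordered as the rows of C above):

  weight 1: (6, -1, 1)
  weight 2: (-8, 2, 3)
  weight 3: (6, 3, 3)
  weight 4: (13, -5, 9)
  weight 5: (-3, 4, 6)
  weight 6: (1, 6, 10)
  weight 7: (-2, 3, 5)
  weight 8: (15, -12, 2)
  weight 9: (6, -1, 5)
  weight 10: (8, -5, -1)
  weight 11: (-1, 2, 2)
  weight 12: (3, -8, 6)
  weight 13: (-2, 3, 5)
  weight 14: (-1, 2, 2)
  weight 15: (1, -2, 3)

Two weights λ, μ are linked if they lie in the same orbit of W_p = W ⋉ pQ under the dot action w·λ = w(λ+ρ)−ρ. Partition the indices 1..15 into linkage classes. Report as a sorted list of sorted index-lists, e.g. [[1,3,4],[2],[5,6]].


C ↔ A_3 under row/col permutation; |W(A_3)| = 24.

W_11-reps of the 15 weights in Ā_11 (same 3-coord order as C):

  [1] (7, 0, 2) · [2] (3, 4, 0) · [3] (3, 4, 0) · [4] (1, 1, 3) · [5] (1, 3, 6) · [6] (7, 0, 2) · [7] (1, 3, 6) · [8] (0, 3, 3) · [9] (5, 0, 4) · [10] (5, 0, 4) · [11] (0, 3, 3) · [12] (3, 4, 0) · [13] (1, 3, 6) · [14] (0, 3, 3) · [15] (1, 1, 3)

Linkage partition of the 15 weights (6 classes, p=11):

[[1, 6], [2, 3, 12], [4, 15], [5, 7, 13], [8, 11, 14], [9, 10]]


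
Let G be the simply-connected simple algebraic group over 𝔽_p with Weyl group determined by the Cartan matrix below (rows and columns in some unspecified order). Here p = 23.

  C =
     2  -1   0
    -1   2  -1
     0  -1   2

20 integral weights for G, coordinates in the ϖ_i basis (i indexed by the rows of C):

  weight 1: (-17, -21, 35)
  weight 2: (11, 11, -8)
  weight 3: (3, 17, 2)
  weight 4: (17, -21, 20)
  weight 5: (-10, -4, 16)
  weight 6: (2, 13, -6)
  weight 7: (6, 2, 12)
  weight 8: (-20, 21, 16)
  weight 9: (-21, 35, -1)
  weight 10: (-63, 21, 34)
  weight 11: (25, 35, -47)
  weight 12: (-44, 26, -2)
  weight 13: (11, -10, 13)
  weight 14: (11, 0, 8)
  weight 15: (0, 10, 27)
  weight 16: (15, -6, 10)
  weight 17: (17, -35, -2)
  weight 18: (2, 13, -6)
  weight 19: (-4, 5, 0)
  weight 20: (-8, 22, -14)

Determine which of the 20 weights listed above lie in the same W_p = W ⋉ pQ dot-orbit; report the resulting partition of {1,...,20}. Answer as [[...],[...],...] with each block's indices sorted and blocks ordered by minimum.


Root system A_3: the 3×3 matrix C matches after relabeling.

Ā_23 reps of the 20 weights (A_3, coords as presented):

  λ_1 → (7, 3, 13);  λ_2 → (11, 5, 6);  λ_3 → (2, 18, 1);  λ_4 → (2, 18, 1);  λ_5 → (3, 9, 5);  λ_6 → (3, 9, 5);  λ_7 → (7, 3, 13);  λ_8 → (3, 3, 1);  λ_9 → (7, 3, 13);  λ_10 → (11, 5, 6);  λ_11 → (7, 3, 13);  λ_12 → (3, 3, 1);  λ_13 → (3, 9, 5);  λ_14 → (12, 1, 9);  λ_15 → (11, 5, 6);  λ_16 → (11, 5, 6);  λ_17 → (11, 5, 6);  λ_18 → (3, 9, 5);  λ_19 → (3, 3, 1);  λ_20 → (7, 3, 13)

Linkage partition of the 20 weights (6 classes, p=23):

[[1, 7, 9, 11, 20], [2, 10, 15, 16, 17], [3, 4], [5, 6, 13, 18], [8, 12, 19], [14]]


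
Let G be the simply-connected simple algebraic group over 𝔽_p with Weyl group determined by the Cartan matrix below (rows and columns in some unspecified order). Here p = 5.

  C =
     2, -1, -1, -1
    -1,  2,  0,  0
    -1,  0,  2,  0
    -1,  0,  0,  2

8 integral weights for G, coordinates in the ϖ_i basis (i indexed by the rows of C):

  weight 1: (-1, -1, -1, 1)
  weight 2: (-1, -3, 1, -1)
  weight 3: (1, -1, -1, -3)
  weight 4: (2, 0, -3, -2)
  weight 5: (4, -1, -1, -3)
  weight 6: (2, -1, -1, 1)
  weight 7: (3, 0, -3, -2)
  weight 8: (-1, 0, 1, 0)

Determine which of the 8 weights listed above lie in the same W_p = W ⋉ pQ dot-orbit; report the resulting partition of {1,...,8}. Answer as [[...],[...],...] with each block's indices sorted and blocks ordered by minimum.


Root system D_4: the 4×4 matrix C matches after relabeling.

W_5-reps of the 8 weights in Ā_5 (same 4-coord order as C):

    1: (0, 0, 0, 2)
    2: (0, 0, 0, 2)
    3: (0, 0, 0, 2)
    4: (0, 1, 2, 1)
    5: (0, 0, 0, 2)
    6: (0, 0, 0, 2)
    7: (0, 1, 2, 1)
    8: (0, 1, 2, 1)

Partition of {1..8} into 2 W_5-dot-orbits:

[[1, 2, 3, 5, 6], [4, 7, 8]]


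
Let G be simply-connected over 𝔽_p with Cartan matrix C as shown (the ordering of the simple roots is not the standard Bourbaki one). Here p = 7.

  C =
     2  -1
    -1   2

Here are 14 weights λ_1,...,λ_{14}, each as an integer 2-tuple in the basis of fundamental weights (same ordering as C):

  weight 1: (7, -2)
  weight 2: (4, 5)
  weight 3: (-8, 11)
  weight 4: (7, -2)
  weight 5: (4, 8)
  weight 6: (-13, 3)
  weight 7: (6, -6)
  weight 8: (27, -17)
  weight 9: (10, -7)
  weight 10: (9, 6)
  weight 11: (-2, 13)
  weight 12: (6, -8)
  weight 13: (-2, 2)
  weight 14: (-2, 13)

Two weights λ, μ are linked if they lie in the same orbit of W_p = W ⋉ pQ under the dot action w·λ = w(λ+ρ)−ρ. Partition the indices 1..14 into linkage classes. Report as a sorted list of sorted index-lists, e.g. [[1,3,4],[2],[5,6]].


Dynkin diagram of C (from the 2 off-diagonal −1 entries): A_2.

Ā_7 reps of the 14 weights (A_2, coords as presented):

  [1] (6, 0);  [2] (1, 2);  [3] (2, 0);  [4] (6, 0);  [5] (2, 0);  [6] (1, 2);  [7] (2, 5);  [8] (2, 0);  [9] (1, 2);  [10] (3, 0);  [11] (6, 0);  [12] (0, 7);  [13] (1, 2);  [14] (6, 0)

Linkage partition of the 14 weights (6 classes, p=7):

[[1, 4, 11, 14], [2, 6, 9, 13], [3, 5, 8], [7], [10], [12]]


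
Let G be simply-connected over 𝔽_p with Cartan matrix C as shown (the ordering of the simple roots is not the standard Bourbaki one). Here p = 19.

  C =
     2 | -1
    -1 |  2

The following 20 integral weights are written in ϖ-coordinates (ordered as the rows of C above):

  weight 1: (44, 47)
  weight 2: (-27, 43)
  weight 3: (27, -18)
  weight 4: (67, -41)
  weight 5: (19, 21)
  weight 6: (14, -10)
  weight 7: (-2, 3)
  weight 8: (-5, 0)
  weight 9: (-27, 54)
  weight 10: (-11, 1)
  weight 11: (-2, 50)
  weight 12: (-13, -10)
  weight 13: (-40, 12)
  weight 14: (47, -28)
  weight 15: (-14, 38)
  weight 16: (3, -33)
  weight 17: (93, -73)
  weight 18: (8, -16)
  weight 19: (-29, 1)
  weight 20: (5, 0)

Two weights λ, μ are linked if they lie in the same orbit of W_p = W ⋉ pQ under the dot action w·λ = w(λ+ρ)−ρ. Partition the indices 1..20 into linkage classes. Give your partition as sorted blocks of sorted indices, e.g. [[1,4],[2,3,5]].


A_2 Cartan matrix, 2 simple roots permuted; ρ=(1,1).

Alcove-folded reps (p=19, 20 weights, presented ϖ-order):

  λ_1 → (7, 10)
  λ_2 → (6, 1)
  λ_3 → (2, 8)
  λ_4 → (2, 8)
  λ_5 → (1, 3)
  λ_6 → (6, 9)
  λ_7 → (1, 3)
  λ_8 → (1, 3)
  λ_9 → (7, 10)
  λ_10 → (2, 8)
  λ_11 → (6, 1)
  λ_12 → (7, 10)
  λ_13 → (6, 1)
  λ_14 → (2, 8)
  λ_15 → (6, 1)
  λ_16 → (6, 9)
  λ_17 → (1, 3)
  λ_18 → (6, 9)
  λ_19 → (7, 10)
  λ_20 → (6, 1)

The 20 indices split into 5 linkage classes (same alcove rep ⇔ same W_19-dot-orbit):

[[1, 9, 12, 19], [2, 11, 13, 15, 20], [3, 4, 10, 14], [5, 7, 8, 17], [6, 16, 18]]


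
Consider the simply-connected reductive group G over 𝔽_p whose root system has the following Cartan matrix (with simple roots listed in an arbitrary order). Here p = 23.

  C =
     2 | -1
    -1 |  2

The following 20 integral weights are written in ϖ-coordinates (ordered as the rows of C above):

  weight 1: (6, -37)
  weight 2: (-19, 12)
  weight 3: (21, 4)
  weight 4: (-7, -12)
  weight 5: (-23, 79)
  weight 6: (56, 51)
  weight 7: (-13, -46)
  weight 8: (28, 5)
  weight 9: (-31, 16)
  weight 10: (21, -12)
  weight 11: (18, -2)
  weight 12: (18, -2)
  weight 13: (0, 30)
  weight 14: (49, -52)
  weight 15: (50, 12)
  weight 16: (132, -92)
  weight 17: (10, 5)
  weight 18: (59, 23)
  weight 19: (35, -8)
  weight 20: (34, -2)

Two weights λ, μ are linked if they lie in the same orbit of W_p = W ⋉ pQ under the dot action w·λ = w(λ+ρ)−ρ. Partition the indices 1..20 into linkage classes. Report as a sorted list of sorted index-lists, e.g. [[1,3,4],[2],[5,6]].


C ↔ A_2 under row/col permutation; |W(A_2)| = 6.

Ā_23 reps of the 20 weights (A_2, coords as presented):

  λ_1+ρ ↦ (10, 6) · λ_2+ρ ↦ (13, 5) · λ_3+ρ ↦ (18, 1) · λ_4+ρ ↦ (11, 6) · λ_5+ρ ↦ (11, 11) · λ_6+ρ ↦ (11, 6) · λ_7+ρ ↦ (11, 11) · λ_8+ρ ↦ (11, 6) · λ_9+ρ ↦ (10, 6) · λ_10+ρ ↦ (11, 11) · λ_11+ρ ↦ (18, 1) · λ_12+ρ ↦ (18, 1) · λ_13+ρ ↦ (8, 14) · λ_14+ρ ↦ (18, 1) · λ_15+ρ ↦ (13, 5) · λ_16+ρ ↦ (18, 1) · λ_17+ρ ↦ (11, 6) · λ_18+ρ ↦ (8, 14) · λ_19+ρ ↦ (10, 6) · λ_20+ρ ↦ (11, 11)

Partition of {1..20} into 6 W_23-dot-orbits:

[[1, 9, 19], [2, 15], [3, 11, 12, 14, 16], [4, 6, 8, 17], [5, 7, 10, 20], [13, 18]]


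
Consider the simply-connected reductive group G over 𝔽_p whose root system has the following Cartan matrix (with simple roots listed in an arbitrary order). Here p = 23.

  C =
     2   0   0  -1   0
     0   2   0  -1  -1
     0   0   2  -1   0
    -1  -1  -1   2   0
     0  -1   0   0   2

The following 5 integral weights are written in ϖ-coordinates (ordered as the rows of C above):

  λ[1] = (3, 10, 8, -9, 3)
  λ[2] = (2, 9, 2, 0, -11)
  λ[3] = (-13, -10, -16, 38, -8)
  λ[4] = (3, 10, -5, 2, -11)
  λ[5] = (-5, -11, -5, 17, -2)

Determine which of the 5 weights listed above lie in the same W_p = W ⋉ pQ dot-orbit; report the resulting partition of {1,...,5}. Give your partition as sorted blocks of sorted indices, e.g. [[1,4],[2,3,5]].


Type D_5, rank 5, |W|=1920; reorder rows/cols to standard.

W_23-reps of the 5 weights in Ā_23 (same 5-coord order as C):

    λ_1+ρ ↦ (4, 3, 1, 4, 4)
    λ_2+ρ ↦ (3, 0, 3, 1, 10)
    λ_3+ρ ↦ (4, 3, 1, 4, 4)
    λ_4+ρ ↦ (3, 0, 3, 1, 10)
    λ_5+ρ ↦ (3, 0, 3, 1, 10)

Partition of {1..5} into 2 W_23-dot-orbits:

[[1, 3], [2, 4, 5]]


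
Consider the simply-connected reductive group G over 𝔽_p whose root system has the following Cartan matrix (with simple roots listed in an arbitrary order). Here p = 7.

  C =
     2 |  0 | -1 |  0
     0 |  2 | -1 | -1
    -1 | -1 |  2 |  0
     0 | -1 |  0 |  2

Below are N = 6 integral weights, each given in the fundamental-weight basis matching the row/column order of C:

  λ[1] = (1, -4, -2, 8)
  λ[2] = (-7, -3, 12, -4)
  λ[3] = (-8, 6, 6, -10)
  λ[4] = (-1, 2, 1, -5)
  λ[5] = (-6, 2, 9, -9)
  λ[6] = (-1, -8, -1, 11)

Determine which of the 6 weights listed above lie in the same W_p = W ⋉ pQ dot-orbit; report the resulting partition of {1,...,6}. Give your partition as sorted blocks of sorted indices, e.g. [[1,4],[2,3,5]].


Cartan matrix: type A_4 (|W|=120); un-permuting the 4 rows.

λ_j+ρ reflected into Ā_7 (⟨·,θ^∨⟩≤7); 4-tuples as given:

    1: (0, 1, 1, 3)
    2: (0, 1, 1, 3)
    3: (2, 0, 0, 0)
    4: (0, 1, 1, 3)
    5: (0, 1, 1, 3)
    6: (2, 0, 0, 0)

The 6 indices split into 2 linkage classes (same alcove rep ⇔ same W_7-dot-orbit):

[[1, 2, 4, 5], [3, 6]]


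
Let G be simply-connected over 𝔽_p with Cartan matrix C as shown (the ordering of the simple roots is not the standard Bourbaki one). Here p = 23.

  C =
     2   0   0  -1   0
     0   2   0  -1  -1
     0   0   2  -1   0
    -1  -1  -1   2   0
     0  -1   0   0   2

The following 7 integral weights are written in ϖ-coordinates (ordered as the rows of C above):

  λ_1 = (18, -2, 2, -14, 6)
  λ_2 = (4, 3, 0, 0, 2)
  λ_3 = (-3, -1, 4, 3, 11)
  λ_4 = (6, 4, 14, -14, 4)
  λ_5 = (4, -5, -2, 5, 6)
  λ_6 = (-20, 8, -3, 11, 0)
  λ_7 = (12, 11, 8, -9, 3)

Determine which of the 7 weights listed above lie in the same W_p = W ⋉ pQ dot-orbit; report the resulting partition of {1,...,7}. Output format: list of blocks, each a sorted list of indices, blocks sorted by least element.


Cartan matrix: type D_5 (|W|=1920); un-permuting the 5 rows.

λ_j+ρ reflected into Ā_23 (⟨·,θ^∨⟩≤23); 5-tuples as given:

  λ_1+ρ ↦ (5, 4, 1, 1, 3);  λ_2+ρ ↦ (5, 4, 1, 1, 3);  λ_3+ρ ↦ (2, 0, 5, 2, 12);  λ_4+ρ ↦ (5, 4, 1, 1, 3);  λ_5+ρ ↦ (5, 4, 1, 1, 3);  λ_6+ρ ↦ (10, 0, 7, 2, 1);  λ_7+ρ ↦ (5, 4, 1, 1, 3)

3 distinct reps among the 7 weights ⇒ 3 W_23-linkage classes:

[[1, 2, 4, 5, 7], [3], [6]]


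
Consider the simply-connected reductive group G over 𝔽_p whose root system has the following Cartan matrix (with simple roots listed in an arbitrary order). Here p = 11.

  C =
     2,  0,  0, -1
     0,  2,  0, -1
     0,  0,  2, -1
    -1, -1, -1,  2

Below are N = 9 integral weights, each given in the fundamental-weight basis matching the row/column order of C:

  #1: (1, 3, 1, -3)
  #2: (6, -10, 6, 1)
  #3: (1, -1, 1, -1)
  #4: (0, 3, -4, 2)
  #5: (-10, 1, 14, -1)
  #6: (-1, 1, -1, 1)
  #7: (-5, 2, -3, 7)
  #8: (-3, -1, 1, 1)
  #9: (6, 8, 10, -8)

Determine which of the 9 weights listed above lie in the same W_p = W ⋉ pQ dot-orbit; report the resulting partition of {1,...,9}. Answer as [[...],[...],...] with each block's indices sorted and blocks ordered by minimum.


Dynkin diagram of C (from the 6 off-diagonal −1 entries): D_4.

Ā_11 reps of the 9 weights (D_4, coords as presented):

  λ_1+ρ ↦ (0, 2, 0, 2)
  λ_2+ρ ↦ (0, 2, 0, 2)
  λ_3+ρ ↦ (2, 0, 2, 0)
  λ_4+ρ ↦ (1, 4, 3, 0)
  λ_5+ρ ↦ (4, 3, 2, 0)
  λ_6+ρ ↦ (0, 2, 0, 2)
  λ_7+ρ ↦ (4, 3, 2, 0)
  λ_8+ρ ↦ (2, 0, 2, 0)
  λ_9+ρ ↦ (2, 0, 2, 0)

4 distinct reps among the 9 weights ⇒ 4 W_11-linkage classes:

[[1, 2, 6], [3, 8, 9], [4], [5, 7]]


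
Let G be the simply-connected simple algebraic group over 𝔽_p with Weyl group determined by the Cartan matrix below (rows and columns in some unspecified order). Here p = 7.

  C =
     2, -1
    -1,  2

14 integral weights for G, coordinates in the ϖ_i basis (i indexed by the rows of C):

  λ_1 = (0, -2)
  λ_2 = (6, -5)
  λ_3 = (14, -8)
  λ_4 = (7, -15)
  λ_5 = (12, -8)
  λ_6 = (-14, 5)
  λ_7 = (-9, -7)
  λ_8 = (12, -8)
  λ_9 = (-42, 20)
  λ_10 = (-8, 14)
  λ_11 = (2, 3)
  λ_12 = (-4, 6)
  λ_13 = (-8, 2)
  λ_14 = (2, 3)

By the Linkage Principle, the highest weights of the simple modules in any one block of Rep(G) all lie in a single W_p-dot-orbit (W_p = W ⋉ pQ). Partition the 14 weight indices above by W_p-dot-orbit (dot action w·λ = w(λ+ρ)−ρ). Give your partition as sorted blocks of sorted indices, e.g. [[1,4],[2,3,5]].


Root system A_2: the 2×2 matrix C matches after relabeling.

Folding the 14 weights λ_j+ρ into Ā_7 (reps in the given 2-coord order):

  λ_1 → (0, 1);  λ_2 → (3, 4);  λ_3 → (1, 0);  λ_4 → (1, 0);  λ_5 → (0, 1);  λ_6 → (0, 1);  λ_7 → (1, 0);  λ_8 → (0, 1);  λ_9 → (1, 0);  λ_10 → (0, 1);  λ_11 → (3, 4);  λ_12 → (3, 4);  λ_13 → (3, 4);  λ_14 → (3, 4)

Partition of {1..14} into 3 W_7-dot-orbits:

[[1, 5, 6, 8, 10], [2, 11, 12, 13, 14], [3, 4, 7, 9]]


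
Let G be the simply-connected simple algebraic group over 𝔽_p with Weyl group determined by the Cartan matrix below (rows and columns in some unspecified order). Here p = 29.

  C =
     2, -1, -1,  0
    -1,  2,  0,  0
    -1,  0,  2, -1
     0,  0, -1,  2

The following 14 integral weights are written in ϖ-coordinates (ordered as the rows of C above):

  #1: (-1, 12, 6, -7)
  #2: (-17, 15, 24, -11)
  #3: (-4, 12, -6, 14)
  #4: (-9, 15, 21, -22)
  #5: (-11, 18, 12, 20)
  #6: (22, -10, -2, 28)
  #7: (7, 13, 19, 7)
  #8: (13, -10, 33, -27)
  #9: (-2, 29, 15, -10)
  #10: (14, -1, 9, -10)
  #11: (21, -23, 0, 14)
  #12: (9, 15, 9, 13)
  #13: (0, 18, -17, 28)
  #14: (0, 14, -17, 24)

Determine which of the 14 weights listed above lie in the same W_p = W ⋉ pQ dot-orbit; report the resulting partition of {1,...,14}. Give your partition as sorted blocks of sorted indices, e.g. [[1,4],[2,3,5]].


C ↔ A_4 under row/col permutation; |W(A_4)| = 120.

W_29-reps of the 14 weights in Ā_29 (same 4-coord order as C):

  1: (0, 13, 1, 6)
  2: (15, 0, 1, 9)
  3: (5, 5, 3, 7)
  4: (1, 7, 7, 13)
  5: (5, 5, 3, 7)
  6: (0, 13, 1, 6)
  7: (1, 7, 7, 13)
  8: (5, 5, 3, 7)
  9: (0, 13, 1, 6)
  10: (15, 0, 1, 9)
  11: (0, 13, 1, 6)
  12: (5, 5, 3, 7)
  13: (15, 0, 1, 9)
  14: (15, 0, 1, 9)

These 14 weights hit 4 W_29-dot-orbits; sizes (4, 4, 4, 2):

[[1, 6, 9, 11], [2, 10, 13, 14], [3, 5, 8, 12], [4, 7]]


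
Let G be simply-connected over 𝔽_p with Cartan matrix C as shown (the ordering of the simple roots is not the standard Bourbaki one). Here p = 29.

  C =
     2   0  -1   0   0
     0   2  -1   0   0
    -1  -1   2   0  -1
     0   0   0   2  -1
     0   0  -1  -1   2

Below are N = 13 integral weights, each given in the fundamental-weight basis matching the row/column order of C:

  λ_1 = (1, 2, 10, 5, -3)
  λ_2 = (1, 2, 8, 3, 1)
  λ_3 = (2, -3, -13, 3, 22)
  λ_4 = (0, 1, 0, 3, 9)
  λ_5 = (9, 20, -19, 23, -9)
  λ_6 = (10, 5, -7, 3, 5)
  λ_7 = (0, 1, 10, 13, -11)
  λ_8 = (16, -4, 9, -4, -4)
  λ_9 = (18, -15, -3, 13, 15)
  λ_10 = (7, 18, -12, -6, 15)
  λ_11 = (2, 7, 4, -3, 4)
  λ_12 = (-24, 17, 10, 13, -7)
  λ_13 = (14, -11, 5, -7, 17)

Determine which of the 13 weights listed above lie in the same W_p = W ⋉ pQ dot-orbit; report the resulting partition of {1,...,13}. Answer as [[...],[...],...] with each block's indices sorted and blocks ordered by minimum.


Cartan matrix: type D_5 (|W|=1920); un-permuting the 5 rows.

Each λ_j+ρ reduced to Ā_29; 5-tuples below use C's row order:

  λ_1 → (2, 3, 9, 4, 0) · λ_2 → (2, 3, 9, 4, 0) · λ_3 → (2, 3, 9, 4, 0) · λ_4 → (1, 2, 1, 4, 10) · λ_5 → (3, 8, 5, 2, 3) · λ_6 → (5, 0, 6, 4, 0) · λ_7 → (1, 2, 1, 4, 10) · λ_8 → (17, 3, 1, 3, 1) · λ_9 → (1, 2, 1, 4, 10) · λ_10 → (3, 8, 5, 2, 3) · λ_11 → (3, 8, 5, 2, 3) · λ_12 → (5, 0, 6, 4, 0) · λ_13 → (5, 0, 6, 4, 0)

Partition of {1..13} into 5 W_29-dot-orbits:

[[1, 2, 3], [4, 7, 9], [5, 10, 11], [6, 12, 13], [8]]


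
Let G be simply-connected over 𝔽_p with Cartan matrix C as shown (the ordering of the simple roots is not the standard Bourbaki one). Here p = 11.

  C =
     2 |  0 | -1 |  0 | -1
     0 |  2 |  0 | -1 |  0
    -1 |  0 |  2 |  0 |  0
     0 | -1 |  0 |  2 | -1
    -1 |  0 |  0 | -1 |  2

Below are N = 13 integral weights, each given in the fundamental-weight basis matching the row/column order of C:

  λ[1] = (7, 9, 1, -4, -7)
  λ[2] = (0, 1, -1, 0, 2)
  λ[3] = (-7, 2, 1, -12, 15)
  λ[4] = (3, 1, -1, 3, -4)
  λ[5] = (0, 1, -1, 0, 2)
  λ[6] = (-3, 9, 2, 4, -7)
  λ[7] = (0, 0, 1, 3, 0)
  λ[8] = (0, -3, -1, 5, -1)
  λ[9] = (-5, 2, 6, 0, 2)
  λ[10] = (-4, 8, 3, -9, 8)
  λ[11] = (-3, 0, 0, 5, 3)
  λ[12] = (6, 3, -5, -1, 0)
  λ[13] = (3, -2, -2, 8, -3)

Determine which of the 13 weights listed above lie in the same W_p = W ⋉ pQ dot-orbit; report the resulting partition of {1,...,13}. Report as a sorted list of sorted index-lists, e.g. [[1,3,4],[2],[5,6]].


Type A_5, rank 5, |W|=720; reorder rows/cols to standard.

Each λ_j+ρ reduced to Ā_11; 5-tuples below use C's row order:

  λ_1+ρ ↦ (1, 1, 1, 6, 2);  λ_2+ρ ↦ (1, 2, 0, 1, 3);  λ_3+ρ ↦ (0, 3, 1, 2, 1);  λ_4+ρ ↦ (1, 2, 0, 1, 3);  λ_5+ρ ↦ (1, 2, 0, 1, 3);  λ_6+ρ ↦ (0, 3, 1, 2, 1);  λ_7+ρ ↦ (1, 1, 2, 4, 1);  λ_8+ρ ↦ (1, 2, 0, 4, 0);  λ_9+ρ ↦ (3, 3, 3, 0, 1);  λ_10+ρ ↦ (1, 1, 1, 6, 2);  λ_11+ρ ↦ (1, 1, 1, 6, 2);  λ_12+ρ ↦ (3, 3, 3, 0, 1);  λ_13+ρ ↦ (1, 1, 1, 6, 2)

Partition of {1..13} into 6 W_11-dot-orbits:

[[1, 10, 11, 13], [2, 4, 5], [3, 6], [7], [8], [9, 12]]


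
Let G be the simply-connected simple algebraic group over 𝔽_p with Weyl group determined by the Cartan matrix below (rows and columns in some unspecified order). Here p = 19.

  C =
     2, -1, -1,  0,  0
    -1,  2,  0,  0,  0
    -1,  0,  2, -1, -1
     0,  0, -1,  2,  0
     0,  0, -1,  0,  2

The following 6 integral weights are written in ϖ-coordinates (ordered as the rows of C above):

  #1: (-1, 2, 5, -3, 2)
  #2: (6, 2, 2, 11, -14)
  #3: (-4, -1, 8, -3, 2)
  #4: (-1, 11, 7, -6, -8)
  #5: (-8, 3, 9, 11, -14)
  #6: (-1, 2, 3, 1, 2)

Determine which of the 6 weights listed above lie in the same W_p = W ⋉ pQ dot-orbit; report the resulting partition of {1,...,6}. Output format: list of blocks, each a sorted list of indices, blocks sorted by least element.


Dynkin diagram of C (from the 8 off-diagonal −1 entries): D_5.

Alcove-folded reps (p=19, 6 weights, presented ϖ-order):

  1: (0, 3, 4, 2, 3) · 2: (0, 3, 4, 2, 3) · 3: (0, 3, 4, 2, 3) · 4: (3, 8, 0, 1, 3) · 5: (0, 3, 4, 2, 3) · 6: (0, 3, 4, 2, 3)

2 distinct reps among the 6 weights ⇒ 2 W_19-linkage classes:

[[1, 2, 3, 5, 6], [4]]


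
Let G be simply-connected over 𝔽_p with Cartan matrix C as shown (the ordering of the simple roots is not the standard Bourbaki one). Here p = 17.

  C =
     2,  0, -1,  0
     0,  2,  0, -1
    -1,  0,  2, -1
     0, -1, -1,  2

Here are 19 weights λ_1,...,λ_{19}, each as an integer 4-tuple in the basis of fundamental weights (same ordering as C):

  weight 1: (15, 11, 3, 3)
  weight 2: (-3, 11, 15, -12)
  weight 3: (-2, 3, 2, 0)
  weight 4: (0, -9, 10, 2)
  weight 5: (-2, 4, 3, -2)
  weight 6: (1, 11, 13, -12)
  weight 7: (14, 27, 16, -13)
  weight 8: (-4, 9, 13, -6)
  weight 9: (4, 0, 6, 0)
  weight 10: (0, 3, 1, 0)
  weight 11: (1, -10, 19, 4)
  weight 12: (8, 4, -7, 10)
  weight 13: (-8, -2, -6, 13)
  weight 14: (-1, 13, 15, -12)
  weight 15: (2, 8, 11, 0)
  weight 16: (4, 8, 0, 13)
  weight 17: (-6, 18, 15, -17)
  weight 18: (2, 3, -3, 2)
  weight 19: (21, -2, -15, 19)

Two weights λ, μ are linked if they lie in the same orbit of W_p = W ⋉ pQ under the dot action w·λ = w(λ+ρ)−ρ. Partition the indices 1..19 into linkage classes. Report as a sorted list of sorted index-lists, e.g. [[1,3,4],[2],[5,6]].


Dynkin diagram of C (from the 6 off-diagonal −1 entries): A_4.

W_17-reps of the 19 weights in Ā_17 (same 4-coord order as C):

  [1] (1, 4, 2, 1);  [2] (2, 1, 3, 11);  [3] (1, 4, 2, 1);  [4] (1, 3, 6, 5);  [5] (1, 4, 2, 1);  [6] (2, 1, 3, 11);  [7] (2, 1, 3, 11);  [8] (1, 3, 6, 5);  [9] (5, 1, 7, 1);  [10] (1, 4, 2, 1);  [11] (5, 1, 7, 1);  [12] (1, 3, 6, 5);  [13] (5, 1, 7, 1);  [14] (2, 1, 3, 11);  [15] (5, 1, 7, 1);  [16] (1, 3, 6, 5);  [17] (2, 1, 3, 11);  [18] (1, 4, 2, 1);  [19] (1, 3, 6, 5)

The 19 indices split into 4 linkage classes (same alcove rep ⇔ same W_17-dot-orbit):

[[1, 3, 5, 10, 18], [2, 6, 7, 14, 17], [4, 8, 12, 16, 19], [9, 11, 13, 15]]


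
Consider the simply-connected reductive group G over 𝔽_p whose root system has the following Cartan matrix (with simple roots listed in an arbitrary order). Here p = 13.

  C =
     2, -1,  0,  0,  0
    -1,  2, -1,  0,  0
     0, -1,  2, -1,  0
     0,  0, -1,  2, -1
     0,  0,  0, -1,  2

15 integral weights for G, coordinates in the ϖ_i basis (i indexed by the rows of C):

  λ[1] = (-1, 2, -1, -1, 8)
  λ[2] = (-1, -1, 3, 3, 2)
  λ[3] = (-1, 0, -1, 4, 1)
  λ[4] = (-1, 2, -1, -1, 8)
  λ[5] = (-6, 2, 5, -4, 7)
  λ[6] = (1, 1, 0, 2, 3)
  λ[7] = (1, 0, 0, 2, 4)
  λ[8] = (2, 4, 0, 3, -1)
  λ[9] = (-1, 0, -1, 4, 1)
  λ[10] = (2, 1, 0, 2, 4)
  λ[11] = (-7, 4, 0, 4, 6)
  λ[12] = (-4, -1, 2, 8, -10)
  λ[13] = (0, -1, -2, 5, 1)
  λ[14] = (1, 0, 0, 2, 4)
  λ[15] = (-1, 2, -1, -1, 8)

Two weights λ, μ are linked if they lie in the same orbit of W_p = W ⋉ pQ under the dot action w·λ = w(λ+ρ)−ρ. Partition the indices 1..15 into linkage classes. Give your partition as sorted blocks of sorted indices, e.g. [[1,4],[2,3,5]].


Dynkin diagram of C (from the 8 off-diagonal −1 entries): A_5.

W_13-reps of the 15 weights in Ā_13 (same 5-coord order as C):

  1: (0, 3, 0, 0, 9)
  2: (0, 0, 4, 4, 3)
  3: (0, 1, 0, 5, 2)
  4: (0, 3, 0, 0, 9)
  5: (2, 2, 1, 3, 4)
  6: (2, 2, 1, 3, 4)
  7: (2, 1, 1, 3, 5)
  8: (3, 5, 1, 4, 0)
  9: (0, 1, 0, 5, 2)
  10: (2, 2, 1, 3, 4)
  11: (0, 1, 0, 5, 2)
  12: (0, 3, 0, 0, 9)
  13: (0, 1, 0, 5, 2)
  14: (2, 1, 1, 3, 5)
  15: (0, 3, 0, 0, 9)

The 15 indices split into 6 linkage classes (same alcove rep ⇔ same W_13-dot-orbit):

[[1, 4, 12, 15], [2], [3, 9, 11, 13], [5, 6, 10], [7, 14], [8]]


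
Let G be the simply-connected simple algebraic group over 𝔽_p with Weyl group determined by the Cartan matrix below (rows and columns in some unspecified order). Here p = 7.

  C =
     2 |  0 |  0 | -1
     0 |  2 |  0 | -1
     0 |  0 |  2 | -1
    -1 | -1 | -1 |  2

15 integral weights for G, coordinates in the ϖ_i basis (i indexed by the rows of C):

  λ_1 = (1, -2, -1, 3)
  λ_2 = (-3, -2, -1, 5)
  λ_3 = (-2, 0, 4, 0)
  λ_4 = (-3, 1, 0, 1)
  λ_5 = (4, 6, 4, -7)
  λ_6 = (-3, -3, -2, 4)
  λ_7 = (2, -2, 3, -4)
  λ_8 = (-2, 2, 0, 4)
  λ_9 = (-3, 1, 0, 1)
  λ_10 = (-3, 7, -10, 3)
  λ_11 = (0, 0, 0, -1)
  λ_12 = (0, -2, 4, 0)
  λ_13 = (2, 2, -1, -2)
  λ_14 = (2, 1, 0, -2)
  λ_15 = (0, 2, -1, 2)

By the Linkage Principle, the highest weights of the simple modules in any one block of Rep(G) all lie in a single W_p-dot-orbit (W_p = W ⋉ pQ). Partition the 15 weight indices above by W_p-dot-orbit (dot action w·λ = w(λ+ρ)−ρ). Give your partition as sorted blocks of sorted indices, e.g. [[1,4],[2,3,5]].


Type D_4, rank 4, |W|=192; reorder rows/cols to standard.

λ_j+ρ reflected into Ā_7 (⟨·,θ^∨⟩≤7); 4-tuples as given:

    λ_1+ρ ↦ (2, 1, 0, 1)
    λ_2+ρ ↦ (2, 1, 0, 1)
    λ_3+ρ ↦ (1, 1, 5, 0)
    λ_4+ρ ↦ (2, 2, 1, 0)
    λ_5+ρ ↦ (1, 1, 1, 0)
    λ_6+ρ ↦ (2, 2, 1, 0)
    λ_7+ρ ↦ (1, 3, 0, 0)
    λ_8+ρ ↦ (1, 1, 1, 0)
    λ_9+ρ ↦ (2, 2, 1, 0)
    λ_10+ρ ↦ (2, 2, 1, 0)
    λ_11+ρ ↦ (1, 1, 1, 0)
    λ_12+ρ ↦ (1, 1, 5, 0)
    λ_13+ρ ↦ (2, 2, 1, 0)
    λ_14+ρ ↦ (2, 1, 0, 1)
    λ_15+ρ ↦ (1, 3, 0, 0)

Grouping the 15 weights by Ā_7-representative: 5 linkage classes.

[[1, 2, 14], [3, 12], [4, 6, 9, 10, 13], [5, 8, 11], [7, 15]]


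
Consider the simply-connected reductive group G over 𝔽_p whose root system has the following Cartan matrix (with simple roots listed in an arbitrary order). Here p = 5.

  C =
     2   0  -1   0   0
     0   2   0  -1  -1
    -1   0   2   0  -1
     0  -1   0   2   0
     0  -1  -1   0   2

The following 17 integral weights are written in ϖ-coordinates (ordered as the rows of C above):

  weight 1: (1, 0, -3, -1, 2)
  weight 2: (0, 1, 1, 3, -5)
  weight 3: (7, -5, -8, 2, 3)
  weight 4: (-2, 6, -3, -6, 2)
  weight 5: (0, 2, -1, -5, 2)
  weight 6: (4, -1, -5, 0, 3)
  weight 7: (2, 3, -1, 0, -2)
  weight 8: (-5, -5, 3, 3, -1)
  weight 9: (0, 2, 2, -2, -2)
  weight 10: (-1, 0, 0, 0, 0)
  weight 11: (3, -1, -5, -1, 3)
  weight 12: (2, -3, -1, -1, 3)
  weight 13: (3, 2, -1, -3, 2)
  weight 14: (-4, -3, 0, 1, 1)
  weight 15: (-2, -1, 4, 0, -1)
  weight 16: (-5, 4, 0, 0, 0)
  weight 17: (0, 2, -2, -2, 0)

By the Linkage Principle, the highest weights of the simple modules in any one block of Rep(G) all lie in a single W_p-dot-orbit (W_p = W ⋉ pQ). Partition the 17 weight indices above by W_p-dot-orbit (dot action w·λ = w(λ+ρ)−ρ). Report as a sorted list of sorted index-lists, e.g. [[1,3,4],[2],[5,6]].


Dynkin diagram of C (from the 8 off-diagonal −1 entries): A_5.

Ā_5 reps of the 17 weights (A_5, coords as presented):

  λ_1+ρ ↦ (0, 1, 2, 0, 1);  λ_2+ρ ↦ (0, 2, 1, 1, 0);  λ_3+ρ ↦ (0, 1, 2, 0, 1);  λ_4+ρ ↦ (1, 0, 0, 0, 2);  λ_5+ρ ↦ (0, 1, 1, 1, 1);  λ_6+ρ ↦ (0, 0, 4, 0, 0);  λ_7+ρ ↦ (0, 2, 1, 1, 0);  λ_8+ρ ↦ (0, 0, 4, 0, 0);  λ_9+ρ ↦ (0, 1, 2, 0, 1);  λ_10+ρ ↦ (0, 1, 1, 1, 1);  λ_11+ρ ↦ (0, 0, 4, 0, 0);  λ_12+ρ ↦ (1, 0, 0, 0, 2);  λ_13+ρ ↦ (0, 2, 1, 1, 0);  λ_14+ρ ↦ (1, 0, 0, 0, 2);  λ_15+ρ ↦ (0, 0, 4, 0, 0);  λ_16+ρ ↦ (0, 1, 1, 1, 1);  λ_17+ρ ↦ (0, 2, 1, 1, 0)

Grouping the 17 weights by Ā_5-representative: 5 linkage classes.

[[1, 3, 9], [2, 7, 13, 17], [4, 12, 14], [5, 10, 16], [6, 8, 11, 15]]


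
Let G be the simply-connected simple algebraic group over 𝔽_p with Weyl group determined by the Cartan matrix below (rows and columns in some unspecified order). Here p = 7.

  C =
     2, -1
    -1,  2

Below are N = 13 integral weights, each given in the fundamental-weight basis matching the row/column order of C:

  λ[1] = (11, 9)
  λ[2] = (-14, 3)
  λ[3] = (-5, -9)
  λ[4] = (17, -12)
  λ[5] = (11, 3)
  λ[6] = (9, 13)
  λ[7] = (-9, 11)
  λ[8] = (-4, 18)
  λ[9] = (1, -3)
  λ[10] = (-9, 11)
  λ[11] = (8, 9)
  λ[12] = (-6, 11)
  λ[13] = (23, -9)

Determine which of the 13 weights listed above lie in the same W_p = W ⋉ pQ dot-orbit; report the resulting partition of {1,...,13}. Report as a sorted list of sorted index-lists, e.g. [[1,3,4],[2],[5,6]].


Root system A_2: the 2×2 matrix C matches after relabeling.

Alcove-folded reps (p=7, 13 weights, presented ϖ-order):

    [1] (4, 2)
    [2] (2, 1)
    [3] (2, 1)
    [4] (0, 4)
    [5] (2, 3)
    [6] (0, 4)
    [7] (2, 1)
    [8] (2, 3)
    [9] (0, 2)
    [10] (2, 1)
    [11] (2, 3)
    [12] (0, 2)
    [13] (4, 2)

5 distinct reps among the 13 weights ⇒ 5 W_7-linkage classes:

[[1, 13], [2, 3, 7, 10], [4, 6], [5, 8, 11], [9, 12]]


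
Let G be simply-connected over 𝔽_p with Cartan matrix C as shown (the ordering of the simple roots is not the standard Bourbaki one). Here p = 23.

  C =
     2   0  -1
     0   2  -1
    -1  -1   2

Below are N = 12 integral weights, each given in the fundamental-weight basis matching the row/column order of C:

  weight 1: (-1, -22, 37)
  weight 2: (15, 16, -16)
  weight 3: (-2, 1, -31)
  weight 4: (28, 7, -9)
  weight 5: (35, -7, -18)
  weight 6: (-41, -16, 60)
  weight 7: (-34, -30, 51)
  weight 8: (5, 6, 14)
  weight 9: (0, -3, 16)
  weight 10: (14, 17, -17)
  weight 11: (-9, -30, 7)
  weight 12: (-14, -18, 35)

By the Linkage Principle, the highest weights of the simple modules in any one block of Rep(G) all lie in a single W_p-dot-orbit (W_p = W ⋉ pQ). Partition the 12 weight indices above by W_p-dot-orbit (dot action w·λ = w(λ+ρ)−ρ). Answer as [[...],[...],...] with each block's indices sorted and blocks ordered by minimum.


Type A_3, rank 3, |W|=24; reorder rows/cols to standard.

Ā_23 reps of the 12 weights (A_3, coords as presented):

  λ_1+ρ ↦ (15, 6, 2) · λ_2+ρ ↦ (1, 2, 15) · λ_3+ρ ↦ (1, 2, 15) · λ_4+ρ ↦ (15, 6, 2) · λ_5+ρ ↦ (0, 4, 6) · λ_6+ρ ↦ (15, 6, 2) · λ_7+ρ ↦ (0, 4, 6) · λ_8+ρ ↦ (1, 2, 15) · λ_9+ρ ↦ (1, 2, 15) · λ_10+ρ ↦ (1, 2, 15) · λ_11+ρ ↦ (15, 6, 2) · λ_12+ρ ↦ (0, 4, 6)

Grouping the 12 weights by Ā_23-representative: 3 linkage classes.

[[1, 4, 6, 11], [2, 3, 8, 9, 10], [5, 7, 12]]


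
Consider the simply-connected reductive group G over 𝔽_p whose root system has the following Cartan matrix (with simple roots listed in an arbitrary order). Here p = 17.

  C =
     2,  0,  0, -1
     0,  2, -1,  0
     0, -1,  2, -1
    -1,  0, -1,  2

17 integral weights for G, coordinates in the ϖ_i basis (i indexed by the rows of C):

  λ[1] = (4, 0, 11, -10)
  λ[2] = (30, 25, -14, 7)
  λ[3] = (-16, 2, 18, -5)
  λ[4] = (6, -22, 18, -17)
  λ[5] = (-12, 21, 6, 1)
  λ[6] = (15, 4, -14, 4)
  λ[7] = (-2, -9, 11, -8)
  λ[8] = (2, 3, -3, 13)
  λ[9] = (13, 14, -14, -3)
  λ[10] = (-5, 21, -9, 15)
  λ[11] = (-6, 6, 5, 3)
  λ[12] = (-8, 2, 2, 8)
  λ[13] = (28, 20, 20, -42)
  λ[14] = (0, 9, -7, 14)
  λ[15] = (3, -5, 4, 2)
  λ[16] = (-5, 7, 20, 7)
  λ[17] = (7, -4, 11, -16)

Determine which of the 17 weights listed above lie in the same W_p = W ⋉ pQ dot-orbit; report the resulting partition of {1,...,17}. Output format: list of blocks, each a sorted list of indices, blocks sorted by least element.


Dynkin diagram of C (from the 6 off-diagonal −1 entries): A_4.

Each λ_j+ρ reduced to Ā_17; 4-tuples below use C's row order:

  λ_1 → (4, 1, 3, 5);  λ_2 → (4, 1, 3, 5);  λ_3 → (1, 0, 2, 12);  λ_4 → (2, 1, 6, 7);  λ_5 → (7, 3, 3, 2);  λ_6 → (4, 1, 3, 5);  λ_7 → (4, 4, 1, 3);  λ_8 → (1, 0, 2, 12);  λ_9 → (1, 0, 2, 12);  λ_10 → (4, 1, 3, 5);  λ_11 → (4, 7, 5, 1);  λ_12 → (7, 3, 3, 2);  λ_13 → (4, 4, 1, 3);  λ_14 → (2, 1, 6, 7);  λ_15 → (4, 4, 1, 3);  λ_16 → (4, 1, 3, 5);  λ_17 → (7, 3, 3, 2)

Partition of {1..17} into 6 W_17-dot-orbits:

[[1, 2, 6, 10, 16], [3, 8, 9], [4, 14], [5, 12, 17], [7, 13, 15], [11]]


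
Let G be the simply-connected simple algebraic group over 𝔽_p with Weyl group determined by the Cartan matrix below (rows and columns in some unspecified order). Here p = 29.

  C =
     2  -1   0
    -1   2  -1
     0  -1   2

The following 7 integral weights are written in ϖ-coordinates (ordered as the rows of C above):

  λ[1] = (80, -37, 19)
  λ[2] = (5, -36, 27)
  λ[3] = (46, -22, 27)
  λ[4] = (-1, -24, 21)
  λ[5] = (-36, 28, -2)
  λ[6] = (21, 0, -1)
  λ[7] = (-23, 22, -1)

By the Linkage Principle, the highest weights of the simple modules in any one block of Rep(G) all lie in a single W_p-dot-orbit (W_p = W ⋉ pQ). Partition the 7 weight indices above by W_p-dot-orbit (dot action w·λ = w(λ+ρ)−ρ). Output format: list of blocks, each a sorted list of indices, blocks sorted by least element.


Dynkin diagram of C (from the 4 off-diagonal −1 entries): A_3.

W_29-reps of the 7 weights in Ā_29 (same 3-coord order as C):

  [1] (9, 7, 6) · [2] (22, 1, 0) · [3] (1, 3, 18) · [4] (22, 1, 0) · [5] (22, 1, 0) · [6] (22, 1, 0) · [7] (22, 1, 0)

Grouping the 7 weights by Ā_29-representative: 3 linkage classes.

[[1], [2, 4, 5, 6, 7], [3]]


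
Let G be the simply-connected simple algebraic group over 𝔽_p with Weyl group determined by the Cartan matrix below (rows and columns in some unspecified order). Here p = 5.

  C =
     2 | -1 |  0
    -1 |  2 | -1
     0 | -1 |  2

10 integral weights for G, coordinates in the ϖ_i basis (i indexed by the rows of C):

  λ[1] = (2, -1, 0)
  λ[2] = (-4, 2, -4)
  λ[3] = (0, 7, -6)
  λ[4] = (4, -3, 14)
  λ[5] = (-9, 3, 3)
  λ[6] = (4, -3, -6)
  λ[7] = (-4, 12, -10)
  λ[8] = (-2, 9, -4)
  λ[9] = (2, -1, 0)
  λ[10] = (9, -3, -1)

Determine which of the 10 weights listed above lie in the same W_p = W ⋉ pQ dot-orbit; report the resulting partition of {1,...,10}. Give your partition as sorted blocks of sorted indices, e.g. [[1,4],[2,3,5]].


Root system A_3: the 3×3 matrix C matches after relabeling.

Each λ_j+ρ reduced to Ā_5; 3-tuples below use C's row order:

  λ_1 → (3, 0, 1) · λ_2 → (0, 3, 0) · λ_3 → (3, 0, 1) · λ_4 → (0, 3, 0) · λ_5 → (1, 1, 3) · λ_6 → (0, 3, 0) · λ_7 → (1, 1, 3) · λ_8 → (3, 0, 1) · λ_9 → (3, 0, 1) · λ_10 → (0, 3, 0)

The 10 indices split into 3 linkage classes (same alcove rep ⇔ same W_5-dot-orbit):

[[1, 3, 8, 9], [2, 4, 6, 10], [5, 7]]


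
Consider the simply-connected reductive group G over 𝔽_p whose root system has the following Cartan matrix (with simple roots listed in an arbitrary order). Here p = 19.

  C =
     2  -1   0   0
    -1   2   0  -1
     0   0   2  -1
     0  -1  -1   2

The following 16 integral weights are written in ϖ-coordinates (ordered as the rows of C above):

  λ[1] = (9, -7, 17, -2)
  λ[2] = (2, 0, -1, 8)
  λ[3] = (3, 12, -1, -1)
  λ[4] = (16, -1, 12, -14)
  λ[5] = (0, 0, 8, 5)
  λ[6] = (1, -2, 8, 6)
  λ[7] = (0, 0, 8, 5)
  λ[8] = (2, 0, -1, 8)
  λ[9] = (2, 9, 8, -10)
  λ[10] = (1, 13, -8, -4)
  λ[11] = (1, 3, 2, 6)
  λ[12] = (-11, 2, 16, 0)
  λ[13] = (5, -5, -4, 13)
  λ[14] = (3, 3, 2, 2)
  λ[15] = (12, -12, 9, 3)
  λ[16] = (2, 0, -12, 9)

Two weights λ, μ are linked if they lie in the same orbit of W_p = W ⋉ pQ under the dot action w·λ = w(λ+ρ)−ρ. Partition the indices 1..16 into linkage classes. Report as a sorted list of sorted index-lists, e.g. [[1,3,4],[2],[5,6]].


Cartan matrix: type A_4 (|W|=120); un-permuting the 4 rows.

Ā_19 reps of the 16 weights (A_4, coords as presented):

  λ_1 → (1, 1, 9, 6);  λ_2 → (3, 1, 0, 9);  λ_3 → (4, 13, 0, 0);  λ_4 → (4, 13, 0, 0);  λ_5 → (1, 1, 9, 6);  λ_6 → (1, 1, 9, 6);  λ_7 → (1, 1, 9, 6);  λ_8 → (3, 1, 0, 9);  λ_9 → (3, 1, 0, 9);  λ_10 → (2, 4, 3, 7);  λ_11 → (2, 4, 3, 7);  λ_12 → (1, 1, 9, 6);  λ_13 → (2, 4, 3, 7);  λ_14 → (4, 4, 3, 3);  λ_15 → (2, 4, 3, 7);  λ_16 → (3, 0, 10, 1)

These 16 weights hit 6 W_19-dot-orbits; sizes (5, 3, 2, 4, 1, 1):

[[1, 5, 6, 7, 12], [2, 8, 9], [3, 4], [10, 11, 13, 15], [14], [16]]


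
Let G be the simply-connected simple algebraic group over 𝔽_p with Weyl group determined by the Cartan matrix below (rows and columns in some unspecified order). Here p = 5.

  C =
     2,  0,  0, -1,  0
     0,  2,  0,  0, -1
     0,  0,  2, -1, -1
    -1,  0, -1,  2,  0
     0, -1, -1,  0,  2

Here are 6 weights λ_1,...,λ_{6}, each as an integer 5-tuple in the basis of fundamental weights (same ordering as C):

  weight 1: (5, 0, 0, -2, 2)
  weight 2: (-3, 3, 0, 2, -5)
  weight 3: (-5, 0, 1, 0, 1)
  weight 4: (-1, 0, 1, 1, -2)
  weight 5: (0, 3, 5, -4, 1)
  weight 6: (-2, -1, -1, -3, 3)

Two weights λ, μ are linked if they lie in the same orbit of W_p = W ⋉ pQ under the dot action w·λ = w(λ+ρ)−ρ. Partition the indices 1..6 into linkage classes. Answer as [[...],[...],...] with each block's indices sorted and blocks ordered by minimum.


C ↔ A_5 under row/col permutation; |W(A_5)| = 720.

λ_j+ρ reflected into Ā_5 (⟨·,θ^∨⟩≤5); 5-tuples as given:

  [1] (0, 3, 1, 0, 0);  [2] (0, 0, 1, 2, 1);  [3] (0, 0, 1, 2, 1);  [4] (0, 0, 1, 2, 1);  [5] (0, 0, 1, 2, 1);  [6] (0, 0, 1, 2, 1)

Partition of {1..6} into 2 W_5-dot-orbits:

[[1], [2, 3, 4, 5, 6]]


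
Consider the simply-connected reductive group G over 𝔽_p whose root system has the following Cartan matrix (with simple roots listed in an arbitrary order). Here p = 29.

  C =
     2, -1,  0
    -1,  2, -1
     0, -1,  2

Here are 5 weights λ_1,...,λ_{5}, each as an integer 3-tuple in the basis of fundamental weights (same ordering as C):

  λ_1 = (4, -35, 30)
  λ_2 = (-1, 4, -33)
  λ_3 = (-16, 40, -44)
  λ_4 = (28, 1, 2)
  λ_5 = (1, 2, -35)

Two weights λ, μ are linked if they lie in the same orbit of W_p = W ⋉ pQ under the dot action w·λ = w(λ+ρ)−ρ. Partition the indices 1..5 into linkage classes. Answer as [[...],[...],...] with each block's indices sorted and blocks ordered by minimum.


Cartan matrix: type A_3 (|W|=24); un-permuting the 3 rows.

Ā_29 reps of the 5 weights (A_3, coords as presented):

  [1] (24, 0, 2)
  [2] (24, 0, 2)
  [3] (12, 3, 12)
  [4] (24, 0, 2)
  [5] (24, 0, 2)

Linkage partition of the 5 weights (2 classes, p=29):

[[1, 2, 4, 5], [3]]


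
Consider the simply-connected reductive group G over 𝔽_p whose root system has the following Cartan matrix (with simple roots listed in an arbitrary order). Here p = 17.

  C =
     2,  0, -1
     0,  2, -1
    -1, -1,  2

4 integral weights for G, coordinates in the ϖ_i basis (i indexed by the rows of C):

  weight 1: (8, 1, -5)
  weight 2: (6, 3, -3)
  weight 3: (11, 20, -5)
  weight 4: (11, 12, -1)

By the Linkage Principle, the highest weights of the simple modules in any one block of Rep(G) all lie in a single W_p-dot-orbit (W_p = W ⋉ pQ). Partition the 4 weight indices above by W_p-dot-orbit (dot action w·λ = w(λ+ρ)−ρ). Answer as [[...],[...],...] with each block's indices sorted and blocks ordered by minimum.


A_3 Cartan matrix, 3 simple roots permuted; ρ=(1,1,1).

Ā_17 reps of the 4 weights (A_3, coords as presented):

  λ_1+ρ ↦ (5, 2, 2) · λ_2+ρ ↦ (5, 2, 2) · λ_3+ρ ↦ (4, 5, 0) · λ_4+ρ ↦ (4, 5, 0)

The 4 indices split into 2 linkage classes (same alcove rep ⇔ same W_17-dot-orbit):

[[1, 2], [3, 4]]


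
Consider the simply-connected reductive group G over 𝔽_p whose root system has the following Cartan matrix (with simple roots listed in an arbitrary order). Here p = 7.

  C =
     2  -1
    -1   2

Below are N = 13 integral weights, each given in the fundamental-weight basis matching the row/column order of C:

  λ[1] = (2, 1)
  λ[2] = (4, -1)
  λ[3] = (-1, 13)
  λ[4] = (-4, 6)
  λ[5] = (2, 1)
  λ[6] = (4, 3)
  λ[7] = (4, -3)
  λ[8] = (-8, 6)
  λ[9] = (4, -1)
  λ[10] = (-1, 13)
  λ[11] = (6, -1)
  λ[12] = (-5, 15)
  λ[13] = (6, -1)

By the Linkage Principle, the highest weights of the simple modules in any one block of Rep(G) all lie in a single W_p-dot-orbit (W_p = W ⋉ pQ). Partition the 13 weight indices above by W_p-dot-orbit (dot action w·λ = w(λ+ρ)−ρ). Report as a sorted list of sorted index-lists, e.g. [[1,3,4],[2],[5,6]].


Dynkin diagram of C (from the 2 off-diagonal −1 entries): A_2.

Each λ_j+ρ reduced to Ā_7; 2-tuples below use C's row order:

  1: (3, 2);  2: (5, 0);  3: (7, 0);  4: (3, 4);  5: (3, 2);  6: (3, 2);  7: (3, 2);  8: (7, 0);  9: (5, 0);  10: (7, 0);  11: (7, 0);  12: (3, 2);  13: (7, 0)

Partition of {1..13} into 4 W_7-dot-orbits:

[[1, 5, 6, 7, 12], [2, 9], [3, 8, 10, 11, 13], [4]]
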